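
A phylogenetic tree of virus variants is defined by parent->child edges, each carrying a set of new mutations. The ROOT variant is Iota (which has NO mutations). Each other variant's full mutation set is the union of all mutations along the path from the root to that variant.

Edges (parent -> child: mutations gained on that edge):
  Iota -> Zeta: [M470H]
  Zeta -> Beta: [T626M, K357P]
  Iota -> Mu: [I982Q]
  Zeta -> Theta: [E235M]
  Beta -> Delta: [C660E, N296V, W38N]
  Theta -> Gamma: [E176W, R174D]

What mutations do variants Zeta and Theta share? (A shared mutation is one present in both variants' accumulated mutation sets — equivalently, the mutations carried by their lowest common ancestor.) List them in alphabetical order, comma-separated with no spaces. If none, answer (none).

Answer: M470H

Derivation:
Accumulating mutations along path to Zeta:
  At Iota: gained [] -> total []
  At Zeta: gained ['M470H'] -> total ['M470H']
Mutations(Zeta) = ['M470H']
Accumulating mutations along path to Theta:
  At Iota: gained [] -> total []
  At Zeta: gained ['M470H'] -> total ['M470H']
  At Theta: gained ['E235M'] -> total ['E235M', 'M470H']
Mutations(Theta) = ['E235M', 'M470H']
Intersection: ['M470H'] ∩ ['E235M', 'M470H'] = ['M470H']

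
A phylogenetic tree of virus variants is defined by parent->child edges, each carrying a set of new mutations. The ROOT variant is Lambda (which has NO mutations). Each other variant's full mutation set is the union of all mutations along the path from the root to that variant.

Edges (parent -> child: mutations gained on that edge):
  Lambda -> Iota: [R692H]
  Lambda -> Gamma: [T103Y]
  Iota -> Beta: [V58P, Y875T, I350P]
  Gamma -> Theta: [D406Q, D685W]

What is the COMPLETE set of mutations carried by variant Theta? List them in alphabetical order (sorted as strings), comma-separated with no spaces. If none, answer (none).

Answer: D406Q,D685W,T103Y

Derivation:
At Lambda: gained [] -> total []
At Gamma: gained ['T103Y'] -> total ['T103Y']
At Theta: gained ['D406Q', 'D685W'] -> total ['D406Q', 'D685W', 'T103Y']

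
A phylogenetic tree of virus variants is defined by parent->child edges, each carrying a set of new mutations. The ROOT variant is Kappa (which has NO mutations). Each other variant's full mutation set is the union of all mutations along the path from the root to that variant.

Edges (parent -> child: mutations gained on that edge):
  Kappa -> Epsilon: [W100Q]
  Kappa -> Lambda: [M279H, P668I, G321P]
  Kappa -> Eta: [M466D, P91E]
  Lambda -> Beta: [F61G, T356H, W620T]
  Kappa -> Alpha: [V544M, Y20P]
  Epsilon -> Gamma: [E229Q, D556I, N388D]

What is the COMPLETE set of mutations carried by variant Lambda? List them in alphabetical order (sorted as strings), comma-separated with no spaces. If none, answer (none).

Answer: G321P,M279H,P668I

Derivation:
At Kappa: gained [] -> total []
At Lambda: gained ['M279H', 'P668I', 'G321P'] -> total ['G321P', 'M279H', 'P668I']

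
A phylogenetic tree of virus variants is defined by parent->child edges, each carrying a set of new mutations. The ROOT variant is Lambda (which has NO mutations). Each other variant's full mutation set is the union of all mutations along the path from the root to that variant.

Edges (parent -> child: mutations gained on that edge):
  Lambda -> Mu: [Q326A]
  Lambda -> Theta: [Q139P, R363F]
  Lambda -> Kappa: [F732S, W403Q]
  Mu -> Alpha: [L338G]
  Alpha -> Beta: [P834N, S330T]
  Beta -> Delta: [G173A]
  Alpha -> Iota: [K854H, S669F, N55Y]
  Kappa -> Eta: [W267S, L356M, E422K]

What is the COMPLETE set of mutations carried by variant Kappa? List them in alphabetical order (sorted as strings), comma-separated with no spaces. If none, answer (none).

At Lambda: gained [] -> total []
At Kappa: gained ['F732S', 'W403Q'] -> total ['F732S', 'W403Q']

Answer: F732S,W403Q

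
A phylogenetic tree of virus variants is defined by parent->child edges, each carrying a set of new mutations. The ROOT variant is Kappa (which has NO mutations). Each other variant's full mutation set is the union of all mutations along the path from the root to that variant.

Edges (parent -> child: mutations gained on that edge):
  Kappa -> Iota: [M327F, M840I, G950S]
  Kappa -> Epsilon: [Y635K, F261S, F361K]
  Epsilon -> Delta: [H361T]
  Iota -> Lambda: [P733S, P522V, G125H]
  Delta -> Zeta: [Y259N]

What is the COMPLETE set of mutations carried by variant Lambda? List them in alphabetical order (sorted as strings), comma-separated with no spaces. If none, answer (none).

Answer: G125H,G950S,M327F,M840I,P522V,P733S

Derivation:
At Kappa: gained [] -> total []
At Iota: gained ['M327F', 'M840I', 'G950S'] -> total ['G950S', 'M327F', 'M840I']
At Lambda: gained ['P733S', 'P522V', 'G125H'] -> total ['G125H', 'G950S', 'M327F', 'M840I', 'P522V', 'P733S']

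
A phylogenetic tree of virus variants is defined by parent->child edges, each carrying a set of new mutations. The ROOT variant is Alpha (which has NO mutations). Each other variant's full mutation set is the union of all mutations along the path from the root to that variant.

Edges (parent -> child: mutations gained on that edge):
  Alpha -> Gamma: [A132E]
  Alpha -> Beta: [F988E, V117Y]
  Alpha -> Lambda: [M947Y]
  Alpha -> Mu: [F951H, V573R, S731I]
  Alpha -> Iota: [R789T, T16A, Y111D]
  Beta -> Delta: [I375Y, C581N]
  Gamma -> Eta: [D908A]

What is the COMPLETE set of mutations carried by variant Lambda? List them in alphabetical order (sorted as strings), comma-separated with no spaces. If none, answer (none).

At Alpha: gained [] -> total []
At Lambda: gained ['M947Y'] -> total ['M947Y']

Answer: M947Y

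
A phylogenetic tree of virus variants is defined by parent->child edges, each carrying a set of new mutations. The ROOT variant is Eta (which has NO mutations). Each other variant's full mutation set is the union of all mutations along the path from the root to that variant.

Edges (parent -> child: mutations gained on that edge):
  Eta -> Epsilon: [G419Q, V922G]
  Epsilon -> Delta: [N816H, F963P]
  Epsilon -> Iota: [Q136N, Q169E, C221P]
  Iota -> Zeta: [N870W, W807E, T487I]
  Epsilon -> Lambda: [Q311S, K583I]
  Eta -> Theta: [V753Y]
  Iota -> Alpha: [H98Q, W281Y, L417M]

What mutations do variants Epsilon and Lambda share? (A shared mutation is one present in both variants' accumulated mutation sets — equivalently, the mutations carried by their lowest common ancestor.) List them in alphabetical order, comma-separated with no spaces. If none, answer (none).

Answer: G419Q,V922G

Derivation:
Accumulating mutations along path to Epsilon:
  At Eta: gained [] -> total []
  At Epsilon: gained ['G419Q', 'V922G'] -> total ['G419Q', 'V922G']
Mutations(Epsilon) = ['G419Q', 'V922G']
Accumulating mutations along path to Lambda:
  At Eta: gained [] -> total []
  At Epsilon: gained ['G419Q', 'V922G'] -> total ['G419Q', 'V922G']
  At Lambda: gained ['Q311S', 'K583I'] -> total ['G419Q', 'K583I', 'Q311S', 'V922G']
Mutations(Lambda) = ['G419Q', 'K583I', 'Q311S', 'V922G']
Intersection: ['G419Q', 'V922G'] ∩ ['G419Q', 'K583I', 'Q311S', 'V922G'] = ['G419Q', 'V922G']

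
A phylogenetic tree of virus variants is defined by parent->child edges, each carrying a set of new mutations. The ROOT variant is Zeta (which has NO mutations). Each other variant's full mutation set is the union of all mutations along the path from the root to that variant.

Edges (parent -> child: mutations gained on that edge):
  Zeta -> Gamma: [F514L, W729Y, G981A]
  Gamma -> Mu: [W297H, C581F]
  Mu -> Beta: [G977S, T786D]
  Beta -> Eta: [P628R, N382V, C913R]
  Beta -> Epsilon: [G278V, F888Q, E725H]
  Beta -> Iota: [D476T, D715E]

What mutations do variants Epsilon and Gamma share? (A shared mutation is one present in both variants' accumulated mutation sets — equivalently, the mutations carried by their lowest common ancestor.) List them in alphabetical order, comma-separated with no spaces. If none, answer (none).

Accumulating mutations along path to Epsilon:
  At Zeta: gained [] -> total []
  At Gamma: gained ['F514L', 'W729Y', 'G981A'] -> total ['F514L', 'G981A', 'W729Y']
  At Mu: gained ['W297H', 'C581F'] -> total ['C581F', 'F514L', 'G981A', 'W297H', 'W729Y']
  At Beta: gained ['G977S', 'T786D'] -> total ['C581F', 'F514L', 'G977S', 'G981A', 'T786D', 'W297H', 'W729Y']
  At Epsilon: gained ['G278V', 'F888Q', 'E725H'] -> total ['C581F', 'E725H', 'F514L', 'F888Q', 'G278V', 'G977S', 'G981A', 'T786D', 'W297H', 'W729Y']
Mutations(Epsilon) = ['C581F', 'E725H', 'F514L', 'F888Q', 'G278V', 'G977S', 'G981A', 'T786D', 'W297H', 'W729Y']
Accumulating mutations along path to Gamma:
  At Zeta: gained [] -> total []
  At Gamma: gained ['F514L', 'W729Y', 'G981A'] -> total ['F514L', 'G981A', 'W729Y']
Mutations(Gamma) = ['F514L', 'G981A', 'W729Y']
Intersection: ['C581F', 'E725H', 'F514L', 'F888Q', 'G278V', 'G977S', 'G981A', 'T786D', 'W297H', 'W729Y'] ∩ ['F514L', 'G981A', 'W729Y'] = ['F514L', 'G981A', 'W729Y']

Answer: F514L,G981A,W729Y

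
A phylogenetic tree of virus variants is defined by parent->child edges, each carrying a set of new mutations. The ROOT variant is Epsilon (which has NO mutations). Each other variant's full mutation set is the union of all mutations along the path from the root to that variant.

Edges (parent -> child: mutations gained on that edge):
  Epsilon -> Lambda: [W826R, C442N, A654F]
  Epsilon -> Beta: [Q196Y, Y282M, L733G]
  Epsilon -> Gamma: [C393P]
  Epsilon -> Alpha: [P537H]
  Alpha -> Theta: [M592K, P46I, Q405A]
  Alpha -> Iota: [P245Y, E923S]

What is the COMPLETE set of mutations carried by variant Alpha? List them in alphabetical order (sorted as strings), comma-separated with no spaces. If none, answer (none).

Answer: P537H

Derivation:
At Epsilon: gained [] -> total []
At Alpha: gained ['P537H'] -> total ['P537H']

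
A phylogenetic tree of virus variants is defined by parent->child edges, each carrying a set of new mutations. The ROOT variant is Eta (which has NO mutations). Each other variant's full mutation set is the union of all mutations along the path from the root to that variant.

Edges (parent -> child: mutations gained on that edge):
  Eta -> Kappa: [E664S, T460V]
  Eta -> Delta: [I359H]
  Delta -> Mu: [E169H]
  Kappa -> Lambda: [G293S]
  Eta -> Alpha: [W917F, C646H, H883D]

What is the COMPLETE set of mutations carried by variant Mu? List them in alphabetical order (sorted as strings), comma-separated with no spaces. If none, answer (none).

Answer: E169H,I359H

Derivation:
At Eta: gained [] -> total []
At Delta: gained ['I359H'] -> total ['I359H']
At Mu: gained ['E169H'] -> total ['E169H', 'I359H']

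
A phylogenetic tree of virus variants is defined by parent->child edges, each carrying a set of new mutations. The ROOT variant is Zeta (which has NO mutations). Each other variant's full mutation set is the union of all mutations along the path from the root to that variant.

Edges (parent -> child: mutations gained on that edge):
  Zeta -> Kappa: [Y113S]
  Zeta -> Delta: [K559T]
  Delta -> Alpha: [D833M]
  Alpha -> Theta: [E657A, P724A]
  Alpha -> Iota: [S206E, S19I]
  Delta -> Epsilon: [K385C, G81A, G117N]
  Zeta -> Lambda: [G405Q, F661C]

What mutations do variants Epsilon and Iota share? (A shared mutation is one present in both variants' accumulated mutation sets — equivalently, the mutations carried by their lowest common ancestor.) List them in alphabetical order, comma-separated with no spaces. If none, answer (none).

Answer: K559T

Derivation:
Accumulating mutations along path to Epsilon:
  At Zeta: gained [] -> total []
  At Delta: gained ['K559T'] -> total ['K559T']
  At Epsilon: gained ['K385C', 'G81A', 'G117N'] -> total ['G117N', 'G81A', 'K385C', 'K559T']
Mutations(Epsilon) = ['G117N', 'G81A', 'K385C', 'K559T']
Accumulating mutations along path to Iota:
  At Zeta: gained [] -> total []
  At Delta: gained ['K559T'] -> total ['K559T']
  At Alpha: gained ['D833M'] -> total ['D833M', 'K559T']
  At Iota: gained ['S206E', 'S19I'] -> total ['D833M', 'K559T', 'S19I', 'S206E']
Mutations(Iota) = ['D833M', 'K559T', 'S19I', 'S206E']
Intersection: ['G117N', 'G81A', 'K385C', 'K559T'] ∩ ['D833M', 'K559T', 'S19I', 'S206E'] = ['K559T']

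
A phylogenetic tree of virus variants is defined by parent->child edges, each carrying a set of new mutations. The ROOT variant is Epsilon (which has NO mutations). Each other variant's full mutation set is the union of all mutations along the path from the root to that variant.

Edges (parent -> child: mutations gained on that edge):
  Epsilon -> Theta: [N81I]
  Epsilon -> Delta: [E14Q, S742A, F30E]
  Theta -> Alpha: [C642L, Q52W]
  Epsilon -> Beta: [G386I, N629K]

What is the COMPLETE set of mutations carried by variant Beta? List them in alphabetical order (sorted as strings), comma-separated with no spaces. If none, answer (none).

Answer: G386I,N629K

Derivation:
At Epsilon: gained [] -> total []
At Beta: gained ['G386I', 'N629K'] -> total ['G386I', 'N629K']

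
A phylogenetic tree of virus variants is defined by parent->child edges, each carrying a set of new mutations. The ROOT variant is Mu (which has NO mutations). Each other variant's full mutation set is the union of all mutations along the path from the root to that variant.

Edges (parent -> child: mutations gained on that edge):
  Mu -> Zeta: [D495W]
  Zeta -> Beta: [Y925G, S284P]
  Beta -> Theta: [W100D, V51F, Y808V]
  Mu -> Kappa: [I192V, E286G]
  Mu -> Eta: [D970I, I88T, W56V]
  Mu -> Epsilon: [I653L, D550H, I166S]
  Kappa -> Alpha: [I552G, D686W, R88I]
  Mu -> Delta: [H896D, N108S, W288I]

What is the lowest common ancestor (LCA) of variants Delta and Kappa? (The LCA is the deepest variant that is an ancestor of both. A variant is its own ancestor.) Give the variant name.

Path from root to Delta: Mu -> Delta
  ancestors of Delta: {Mu, Delta}
Path from root to Kappa: Mu -> Kappa
  ancestors of Kappa: {Mu, Kappa}
Common ancestors: {Mu}
Walk up from Kappa: Kappa (not in ancestors of Delta), Mu (in ancestors of Delta)
Deepest common ancestor (LCA) = Mu

Answer: Mu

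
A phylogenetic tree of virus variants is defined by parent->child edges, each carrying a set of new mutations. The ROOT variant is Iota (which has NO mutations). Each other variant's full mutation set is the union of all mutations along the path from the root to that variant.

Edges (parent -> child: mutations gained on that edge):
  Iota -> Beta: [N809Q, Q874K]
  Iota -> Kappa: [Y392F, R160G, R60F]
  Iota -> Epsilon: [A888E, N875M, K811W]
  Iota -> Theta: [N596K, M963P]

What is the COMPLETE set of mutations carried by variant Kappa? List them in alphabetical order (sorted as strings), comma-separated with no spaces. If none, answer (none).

Answer: R160G,R60F,Y392F

Derivation:
At Iota: gained [] -> total []
At Kappa: gained ['Y392F', 'R160G', 'R60F'] -> total ['R160G', 'R60F', 'Y392F']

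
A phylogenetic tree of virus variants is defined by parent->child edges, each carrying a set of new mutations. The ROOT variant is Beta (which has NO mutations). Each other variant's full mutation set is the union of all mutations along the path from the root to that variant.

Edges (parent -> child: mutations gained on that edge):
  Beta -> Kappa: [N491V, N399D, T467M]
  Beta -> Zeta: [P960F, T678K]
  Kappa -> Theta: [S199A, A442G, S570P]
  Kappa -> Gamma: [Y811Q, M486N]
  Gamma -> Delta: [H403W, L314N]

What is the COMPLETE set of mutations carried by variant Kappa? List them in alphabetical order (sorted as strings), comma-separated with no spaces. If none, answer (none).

Answer: N399D,N491V,T467M

Derivation:
At Beta: gained [] -> total []
At Kappa: gained ['N491V', 'N399D', 'T467M'] -> total ['N399D', 'N491V', 'T467M']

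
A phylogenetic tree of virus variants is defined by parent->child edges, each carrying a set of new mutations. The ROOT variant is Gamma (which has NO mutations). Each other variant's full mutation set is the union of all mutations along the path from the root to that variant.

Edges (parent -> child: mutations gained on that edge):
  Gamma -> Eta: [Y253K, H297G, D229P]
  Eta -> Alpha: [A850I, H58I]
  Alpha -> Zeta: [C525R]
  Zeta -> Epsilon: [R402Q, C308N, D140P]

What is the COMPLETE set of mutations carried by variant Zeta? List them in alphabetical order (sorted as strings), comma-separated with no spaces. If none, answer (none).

Answer: A850I,C525R,D229P,H297G,H58I,Y253K

Derivation:
At Gamma: gained [] -> total []
At Eta: gained ['Y253K', 'H297G', 'D229P'] -> total ['D229P', 'H297G', 'Y253K']
At Alpha: gained ['A850I', 'H58I'] -> total ['A850I', 'D229P', 'H297G', 'H58I', 'Y253K']
At Zeta: gained ['C525R'] -> total ['A850I', 'C525R', 'D229P', 'H297G', 'H58I', 'Y253K']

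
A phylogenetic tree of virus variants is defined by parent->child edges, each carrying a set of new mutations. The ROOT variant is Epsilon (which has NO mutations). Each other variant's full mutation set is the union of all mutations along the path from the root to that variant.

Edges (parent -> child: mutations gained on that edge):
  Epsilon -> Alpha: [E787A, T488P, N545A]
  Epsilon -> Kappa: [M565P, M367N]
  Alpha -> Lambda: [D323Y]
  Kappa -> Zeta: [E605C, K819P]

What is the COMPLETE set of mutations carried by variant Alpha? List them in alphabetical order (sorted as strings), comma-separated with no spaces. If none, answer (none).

At Epsilon: gained [] -> total []
At Alpha: gained ['E787A', 'T488P', 'N545A'] -> total ['E787A', 'N545A', 'T488P']

Answer: E787A,N545A,T488P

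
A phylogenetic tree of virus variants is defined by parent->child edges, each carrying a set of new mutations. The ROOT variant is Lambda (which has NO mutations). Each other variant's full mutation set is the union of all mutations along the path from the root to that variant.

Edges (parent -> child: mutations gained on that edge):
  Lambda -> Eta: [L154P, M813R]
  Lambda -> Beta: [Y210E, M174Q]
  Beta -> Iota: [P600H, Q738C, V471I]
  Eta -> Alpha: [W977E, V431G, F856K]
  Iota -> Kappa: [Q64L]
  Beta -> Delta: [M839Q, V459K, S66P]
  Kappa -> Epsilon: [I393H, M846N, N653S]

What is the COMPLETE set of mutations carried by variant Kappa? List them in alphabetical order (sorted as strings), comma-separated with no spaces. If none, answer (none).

Answer: M174Q,P600H,Q64L,Q738C,V471I,Y210E

Derivation:
At Lambda: gained [] -> total []
At Beta: gained ['Y210E', 'M174Q'] -> total ['M174Q', 'Y210E']
At Iota: gained ['P600H', 'Q738C', 'V471I'] -> total ['M174Q', 'P600H', 'Q738C', 'V471I', 'Y210E']
At Kappa: gained ['Q64L'] -> total ['M174Q', 'P600H', 'Q64L', 'Q738C', 'V471I', 'Y210E']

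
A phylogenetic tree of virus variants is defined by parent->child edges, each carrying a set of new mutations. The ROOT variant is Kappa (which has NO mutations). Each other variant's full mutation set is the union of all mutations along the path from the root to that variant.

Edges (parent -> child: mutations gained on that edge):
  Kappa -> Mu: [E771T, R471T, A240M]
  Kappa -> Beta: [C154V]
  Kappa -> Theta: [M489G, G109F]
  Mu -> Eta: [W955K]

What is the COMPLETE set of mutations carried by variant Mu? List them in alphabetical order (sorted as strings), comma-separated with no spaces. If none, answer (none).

At Kappa: gained [] -> total []
At Mu: gained ['E771T', 'R471T', 'A240M'] -> total ['A240M', 'E771T', 'R471T']

Answer: A240M,E771T,R471T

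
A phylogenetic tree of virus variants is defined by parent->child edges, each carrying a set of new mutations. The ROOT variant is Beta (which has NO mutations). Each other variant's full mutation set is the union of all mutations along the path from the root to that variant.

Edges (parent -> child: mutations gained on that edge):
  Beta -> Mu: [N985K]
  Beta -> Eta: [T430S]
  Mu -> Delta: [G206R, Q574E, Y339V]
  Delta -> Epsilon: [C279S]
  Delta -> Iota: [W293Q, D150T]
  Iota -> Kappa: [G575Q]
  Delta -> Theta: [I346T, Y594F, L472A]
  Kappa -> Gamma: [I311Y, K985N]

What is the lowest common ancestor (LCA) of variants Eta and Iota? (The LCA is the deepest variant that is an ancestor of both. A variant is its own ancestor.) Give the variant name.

Path from root to Eta: Beta -> Eta
  ancestors of Eta: {Beta, Eta}
Path from root to Iota: Beta -> Mu -> Delta -> Iota
  ancestors of Iota: {Beta, Mu, Delta, Iota}
Common ancestors: {Beta}
Walk up from Iota: Iota (not in ancestors of Eta), Delta (not in ancestors of Eta), Mu (not in ancestors of Eta), Beta (in ancestors of Eta)
Deepest common ancestor (LCA) = Beta

Answer: Beta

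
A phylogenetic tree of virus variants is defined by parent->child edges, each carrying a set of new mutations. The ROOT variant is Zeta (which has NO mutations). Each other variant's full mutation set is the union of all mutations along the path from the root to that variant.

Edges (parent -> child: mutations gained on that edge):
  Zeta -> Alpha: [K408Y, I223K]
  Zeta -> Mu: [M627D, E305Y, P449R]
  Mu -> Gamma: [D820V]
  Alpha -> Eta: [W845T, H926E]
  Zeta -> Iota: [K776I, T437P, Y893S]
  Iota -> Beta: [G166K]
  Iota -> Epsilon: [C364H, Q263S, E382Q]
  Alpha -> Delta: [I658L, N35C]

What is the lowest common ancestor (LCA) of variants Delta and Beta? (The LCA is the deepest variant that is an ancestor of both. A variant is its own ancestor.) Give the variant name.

Answer: Zeta

Derivation:
Path from root to Delta: Zeta -> Alpha -> Delta
  ancestors of Delta: {Zeta, Alpha, Delta}
Path from root to Beta: Zeta -> Iota -> Beta
  ancestors of Beta: {Zeta, Iota, Beta}
Common ancestors: {Zeta}
Walk up from Beta: Beta (not in ancestors of Delta), Iota (not in ancestors of Delta), Zeta (in ancestors of Delta)
Deepest common ancestor (LCA) = Zeta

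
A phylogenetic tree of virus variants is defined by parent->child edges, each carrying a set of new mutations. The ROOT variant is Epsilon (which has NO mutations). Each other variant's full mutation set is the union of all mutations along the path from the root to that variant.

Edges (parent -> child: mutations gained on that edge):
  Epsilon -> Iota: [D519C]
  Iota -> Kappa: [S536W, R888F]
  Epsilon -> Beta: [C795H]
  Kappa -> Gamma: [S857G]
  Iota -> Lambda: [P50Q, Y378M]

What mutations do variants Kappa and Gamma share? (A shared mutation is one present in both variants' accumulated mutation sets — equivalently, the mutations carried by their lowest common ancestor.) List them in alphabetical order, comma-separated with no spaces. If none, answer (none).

Answer: D519C,R888F,S536W

Derivation:
Accumulating mutations along path to Kappa:
  At Epsilon: gained [] -> total []
  At Iota: gained ['D519C'] -> total ['D519C']
  At Kappa: gained ['S536W', 'R888F'] -> total ['D519C', 'R888F', 'S536W']
Mutations(Kappa) = ['D519C', 'R888F', 'S536W']
Accumulating mutations along path to Gamma:
  At Epsilon: gained [] -> total []
  At Iota: gained ['D519C'] -> total ['D519C']
  At Kappa: gained ['S536W', 'R888F'] -> total ['D519C', 'R888F', 'S536W']
  At Gamma: gained ['S857G'] -> total ['D519C', 'R888F', 'S536W', 'S857G']
Mutations(Gamma) = ['D519C', 'R888F', 'S536W', 'S857G']
Intersection: ['D519C', 'R888F', 'S536W'] ∩ ['D519C', 'R888F', 'S536W', 'S857G'] = ['D519C', 'R888F', 'S536W']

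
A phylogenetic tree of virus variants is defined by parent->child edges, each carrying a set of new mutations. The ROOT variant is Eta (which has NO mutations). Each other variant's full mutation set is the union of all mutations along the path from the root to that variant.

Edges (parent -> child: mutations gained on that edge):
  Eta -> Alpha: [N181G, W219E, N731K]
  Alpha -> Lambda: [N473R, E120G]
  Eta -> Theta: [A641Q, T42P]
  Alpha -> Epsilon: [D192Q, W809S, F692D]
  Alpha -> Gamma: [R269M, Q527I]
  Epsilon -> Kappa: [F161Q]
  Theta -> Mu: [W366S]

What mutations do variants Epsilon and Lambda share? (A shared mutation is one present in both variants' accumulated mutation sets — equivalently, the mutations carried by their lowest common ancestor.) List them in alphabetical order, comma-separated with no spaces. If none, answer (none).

Accumulating mutations along path to Epsilon:
  At Eta: gained [] -> total []
  At Alpha: gained ['N181G', 'W219E', 'N731K'] -> total ['N181G', 'N731K', 'W219E']
  At Epsilon: gained ['D192Q', 'W809S', 'F692D'] -> total ['D192Q', 'F692D', 'N181G', 'N731K', 'W219E', 'W809S']
Mutations(Epsilon) = ['D192Q', 'F692D', 'N181G', 'N731K', 'W219E', 'W809S']
Accumulating mutations along path to Lambda:
  At Eta: gained [] -> total []
  At Alpha: gained ['N181G', 'W219E', 'N731K'] -> total ['N181G', 'N731K', 'W219E']
  At Lambda: gained ['N473R', 'E120G'] -> total ['E120G', 'N181G', 'N473R', 'N731K', 'W219E']
Mutations(Lambda) = ['E120G', 'N181G', 'N473R', 'N731K', 'W219E']
Intersection: ['D192Q', 'F692D', 'N181G', 'N731K', 'W219E', 'W809S'] ∩ ['E120G', 'N181G', 'N473R', 'N731K', 'W219E'] = ['N181G', 'N731K', 'W219E']

Answer: N181G,N731K,W219E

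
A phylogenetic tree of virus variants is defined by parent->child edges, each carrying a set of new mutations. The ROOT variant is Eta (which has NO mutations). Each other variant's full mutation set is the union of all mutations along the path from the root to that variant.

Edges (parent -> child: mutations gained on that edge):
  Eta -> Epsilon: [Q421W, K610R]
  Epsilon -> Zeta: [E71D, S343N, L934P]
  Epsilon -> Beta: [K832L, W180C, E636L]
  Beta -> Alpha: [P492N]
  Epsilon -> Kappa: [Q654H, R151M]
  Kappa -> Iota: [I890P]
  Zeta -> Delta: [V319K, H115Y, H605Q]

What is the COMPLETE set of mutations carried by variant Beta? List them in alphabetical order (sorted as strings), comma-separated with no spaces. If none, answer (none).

Answer: E636L,K610R,K832L,Q421W,W180C

Derivation:
At Eta: gained [] -> total []
At Epsilon: gained ['Q421W', 'K610R'] -> total ['K610R', 'Q421W']
At Beta: gained ['K832L', 'W180C', 'E636L'] -> total ['E636L', 'K610R', 'K832L', 'Q421W', 'W180C']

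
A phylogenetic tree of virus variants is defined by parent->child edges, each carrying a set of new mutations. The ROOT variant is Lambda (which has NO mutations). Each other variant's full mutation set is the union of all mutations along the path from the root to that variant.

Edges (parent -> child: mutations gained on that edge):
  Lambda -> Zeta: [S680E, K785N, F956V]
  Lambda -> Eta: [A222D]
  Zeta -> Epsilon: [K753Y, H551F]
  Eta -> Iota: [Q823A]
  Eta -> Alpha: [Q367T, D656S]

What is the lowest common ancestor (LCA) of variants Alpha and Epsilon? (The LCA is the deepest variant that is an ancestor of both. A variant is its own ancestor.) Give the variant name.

Path from root to Alpha: Lambda -> Eta -> Alpha
  ancestors of Alpha: {Lambda, Eta, Alpha}
Path from root to Epsilon: Lambda -> Zeta -> Epsilon
  ancestors of Epsilon: {Lambda, Zeta, Epsilon}
Common ancestors: {Lambda}
Walk up from Epsilon: Epsilon (not in ancestors of Alpha), Zeta (not in ancestors of Alpha), Lambda (in ancestors of Alpha)
Deepest common ancestor (LCA) = Lambda

Answer: Lambda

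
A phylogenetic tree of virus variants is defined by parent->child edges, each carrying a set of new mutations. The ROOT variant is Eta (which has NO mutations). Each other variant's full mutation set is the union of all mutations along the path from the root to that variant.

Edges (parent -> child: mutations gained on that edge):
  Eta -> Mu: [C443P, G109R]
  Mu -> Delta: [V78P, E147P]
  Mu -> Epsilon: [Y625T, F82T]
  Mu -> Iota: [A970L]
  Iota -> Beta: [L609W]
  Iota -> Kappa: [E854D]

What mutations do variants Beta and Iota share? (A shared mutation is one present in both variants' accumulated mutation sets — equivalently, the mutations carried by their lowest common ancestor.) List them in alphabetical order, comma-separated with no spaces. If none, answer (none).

Accumulating mutations along path to Beta:
  At Eta: gained [] -> total []
  At Mu: gained ['C443P', 'G109R'] -> total ['C443P', 'G109R']
  At Iota: gained ['A970L'] -> total ['A970L', 'C443P', 'G109R']
  At Beta: gained ['L609W'] -> total ['A970L', 'C443P', 'G109R', 'L609W']
Mutations(Beta) = ['A970L', 'C443P', 'G109R', 'L609W']
Accumulating mutations along path to Iota:
  At Eta: gained [] -> total []
  At Mu: gained ['C443P', 'G109R'] -> total ['C443P', 'G109R']
  At Iota: gained ['A970L'] -> total ['A970L', 'C443P', 'G109R']
Mutations(Iota) = ['A970L', 'C443P', 'G109R']
Intersection: ['A970L', 'C443P', 'G109R', 'L609W'] ∩ ['A970L', 'C443P', 'G109R'] = ['A970L', 'C443P', 'G109R']

Answer: A970L,C443P,G109R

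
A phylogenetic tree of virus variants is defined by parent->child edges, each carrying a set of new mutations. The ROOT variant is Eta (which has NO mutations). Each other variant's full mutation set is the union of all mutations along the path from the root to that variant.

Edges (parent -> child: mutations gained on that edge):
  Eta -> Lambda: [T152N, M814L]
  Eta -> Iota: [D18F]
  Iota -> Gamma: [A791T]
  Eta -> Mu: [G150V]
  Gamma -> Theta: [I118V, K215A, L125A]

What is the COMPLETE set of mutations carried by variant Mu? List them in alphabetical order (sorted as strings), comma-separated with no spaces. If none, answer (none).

Answer: G150V

Derivation:
At Eta: gained [] -> total []
At Mu: gained ['G150V'] -> total ['G150V']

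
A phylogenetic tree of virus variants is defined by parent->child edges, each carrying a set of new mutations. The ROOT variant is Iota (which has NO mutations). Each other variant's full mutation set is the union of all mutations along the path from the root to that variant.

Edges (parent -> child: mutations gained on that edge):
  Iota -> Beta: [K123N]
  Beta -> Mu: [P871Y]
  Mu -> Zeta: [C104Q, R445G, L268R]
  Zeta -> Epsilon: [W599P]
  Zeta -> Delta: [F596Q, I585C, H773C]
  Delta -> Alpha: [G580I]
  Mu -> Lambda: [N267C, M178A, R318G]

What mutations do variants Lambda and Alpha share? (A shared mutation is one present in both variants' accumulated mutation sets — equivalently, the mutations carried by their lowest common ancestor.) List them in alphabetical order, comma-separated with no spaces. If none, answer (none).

Answer: K123N,P871Y

Derivation:
Accumulating mutations along path to Lambda:
  At Iota: gained [] -> total []
  At Beta: gained ['K123N'] -> total ['K123N']
  At Mu: gained ['P871Y'] -> total ['K123N', 'P871Y']
  At Lambda: gained ['N267C', 'M178A', 'R318G'] -> total ['K123N', 'M178A', 'N267C', 'P871Y', 'R318G']
Mutations(Lambda) = ['K123N', 'M178A', 'N267C', 'P871Y', 'R318G']
Accumulating mutations along path to Alpha:
  At Iota: gained [] -> total []
  At Beta: gained ['K123N'] -> total ['K123N']
  At Mu: gained ['P871Y'] -> total ['K123N', 'P871Y']
  At Zeta: gained ['C104Q', 'R445G', 'L268R'] -> total ['C104Q', 'K123N', 'L268R', 'P871Y', 'R445G']
  At Delta: gained ['F596Q', 'I585C', 'H773C'] -> total ['C104Q', 'F596Q', 'H773C', 'I585C', 'K123N', 'L268R', 'P871Y', 'R445G']
  At Alpha: gained ['G580I'] -> total ['C104Q', 'F596Q', 'G580I', 'H773C', 'I585C', 'K123N', 'L268R', 'P871Y', 'R445G']
Mutations(Alpha) = ['C104Q', 'F596Q', 'G580I', 'H773C', 'I585C', 'K123N', 'L268R', 'P871Y', 'R445G']
Intersection: ['K123N', 'M178A', 'N267C', 'P871Y', 'R318G'] ∩ ['C104Q', 'F596Q', 'G580I', 'H773C', 'I585C', 'K123N', 'L268R', 'P871Y', 'R445G'] = ['K123N', 'P871Y']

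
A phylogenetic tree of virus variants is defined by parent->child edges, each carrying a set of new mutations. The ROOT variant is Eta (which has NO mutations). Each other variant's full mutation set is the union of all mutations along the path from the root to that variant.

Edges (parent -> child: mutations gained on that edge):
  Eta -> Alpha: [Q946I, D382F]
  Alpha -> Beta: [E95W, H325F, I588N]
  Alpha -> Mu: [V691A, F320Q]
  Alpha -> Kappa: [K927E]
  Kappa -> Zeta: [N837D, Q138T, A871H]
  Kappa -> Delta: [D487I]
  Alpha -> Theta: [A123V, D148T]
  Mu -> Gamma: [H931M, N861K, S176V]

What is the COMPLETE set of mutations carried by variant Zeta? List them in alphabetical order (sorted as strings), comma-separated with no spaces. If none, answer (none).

At Eta: gained [] -> total []
At Alpha: gained ['Q946I', 'D382F'] -> total ['D382F', 'Q946I']
At Kappa: gained ['K927E'] -> total ['D382F', 'K927E', 'Q946I']
At Zeta: gained ['N837D', 'Q138T', 'A871H'] -> total ['A871H', 'D382F', 'K927E', 'N837D', 'Q138T', 'Q946I']

Answer: A871H,D382F,K927E,N837D,Q138T,Q946I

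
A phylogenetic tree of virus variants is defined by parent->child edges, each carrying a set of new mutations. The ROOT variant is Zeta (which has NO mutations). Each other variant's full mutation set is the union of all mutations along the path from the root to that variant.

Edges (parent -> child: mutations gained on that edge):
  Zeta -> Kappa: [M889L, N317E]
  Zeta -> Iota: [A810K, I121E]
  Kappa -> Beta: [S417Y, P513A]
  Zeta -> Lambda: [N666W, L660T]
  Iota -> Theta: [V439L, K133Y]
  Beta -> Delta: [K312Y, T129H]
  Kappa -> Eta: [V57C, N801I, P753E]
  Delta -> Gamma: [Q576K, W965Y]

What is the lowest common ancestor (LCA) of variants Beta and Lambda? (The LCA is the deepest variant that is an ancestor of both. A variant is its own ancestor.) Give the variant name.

Path from root to Beta: Zeta -> Kappa -> Beta
  ancestors of Beta: {Zeta, Kappa, Beta}
Path from root to Lambda: Zeta -> Lambda
  ancestors of Lambda: {Zeta, Lambda}
Common ancestors: {Zeta}
Walk up from Lambda: Lambda (not in ancestors of Beta), Zeta (in ancestors of Beta)
Deepest common ancestor (LCA) = Zeta

Answer: Zeta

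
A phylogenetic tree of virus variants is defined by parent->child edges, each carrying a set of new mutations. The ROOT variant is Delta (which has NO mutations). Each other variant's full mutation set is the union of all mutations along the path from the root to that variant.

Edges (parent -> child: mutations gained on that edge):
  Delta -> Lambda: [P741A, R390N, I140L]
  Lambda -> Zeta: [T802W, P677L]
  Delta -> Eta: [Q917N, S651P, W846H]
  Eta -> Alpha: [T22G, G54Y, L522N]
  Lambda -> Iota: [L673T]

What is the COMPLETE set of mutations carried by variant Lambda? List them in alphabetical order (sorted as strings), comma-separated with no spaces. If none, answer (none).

At Delta: gained [] -> total []
At Lambda: gained ['P741A', 'R390N', 'I140L'] -> total ['I140L', 'P741A', 'R390N']

Answer: I140L,P741A,R390N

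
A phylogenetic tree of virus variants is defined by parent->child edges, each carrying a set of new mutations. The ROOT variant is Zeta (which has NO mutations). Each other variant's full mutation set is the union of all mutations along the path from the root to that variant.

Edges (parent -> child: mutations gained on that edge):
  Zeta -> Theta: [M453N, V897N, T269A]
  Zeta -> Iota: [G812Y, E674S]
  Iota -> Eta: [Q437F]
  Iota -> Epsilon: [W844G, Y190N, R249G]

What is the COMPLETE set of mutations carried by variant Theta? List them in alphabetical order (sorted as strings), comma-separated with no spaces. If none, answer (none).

At Zeta: gained [] -> total []
At Theta: gained ['M453N', 'V897N', 'T269A'] -> total ['M453N', 'T269A', 'V897N']

Answer: M453N,T269A,V897N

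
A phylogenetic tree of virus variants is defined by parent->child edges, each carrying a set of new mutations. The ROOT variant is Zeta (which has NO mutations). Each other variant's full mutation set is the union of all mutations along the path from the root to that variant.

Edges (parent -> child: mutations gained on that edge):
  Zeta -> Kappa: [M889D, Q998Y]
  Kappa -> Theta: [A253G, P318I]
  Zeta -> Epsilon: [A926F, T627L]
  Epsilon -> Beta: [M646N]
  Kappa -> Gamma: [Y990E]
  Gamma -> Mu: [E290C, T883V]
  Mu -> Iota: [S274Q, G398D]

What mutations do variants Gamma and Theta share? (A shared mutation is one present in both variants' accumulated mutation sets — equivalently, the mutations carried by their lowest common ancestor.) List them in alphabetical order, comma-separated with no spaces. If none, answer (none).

Accumulating mutations along path to Gamma:
  At Zeta: gained [] -> total []
  At Kappa: gained ['M889D', 'Q998Y'] -> total ['M889D', 'Q998Y']
  At Gamma: gained ['Y990E'] -> total ['M889D', 'Q998Y', 'Y990E']
Mutations(Gamma) = ['M889D', 'Q998Y', 'Y990E']
Accumulating mutations along path to Theta:
  At Zeta: gained [] -> total []
  At Kappa: gained ['M889D', 'Q998Y'] -> total ['M889D', 'Q998Y']
  At Theta: gained ['A253G', 'P318I'] -> total ['A253G', 'M889D', 'P318I', 'Q998Y']
Mutations(Theta) = ['A253G', 'M889D', 'P318I', 'Q998Y']
Intersection: ['M889D', 'Q998Y', 'Y990E'] ∩ ['A253G', 'M889D', 'P318I', 'Q998Y'] = ['M889D', 'Q998Y']

Answer: M889D,Q998Y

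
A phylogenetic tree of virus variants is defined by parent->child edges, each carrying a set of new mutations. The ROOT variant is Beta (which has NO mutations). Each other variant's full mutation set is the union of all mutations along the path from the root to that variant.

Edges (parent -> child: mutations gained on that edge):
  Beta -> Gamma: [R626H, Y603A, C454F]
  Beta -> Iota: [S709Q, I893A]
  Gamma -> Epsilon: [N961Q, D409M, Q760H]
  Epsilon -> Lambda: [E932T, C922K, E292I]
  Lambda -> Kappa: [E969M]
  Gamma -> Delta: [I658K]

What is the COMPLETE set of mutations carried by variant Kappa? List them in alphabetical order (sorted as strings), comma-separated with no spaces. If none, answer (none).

At Beta: gained [] -> total []
At Gamma: gained ['R626H', 'Y603A', 'C454F'] -> total ['C454F', 'R626H', 'Y603A']
At Epsilon: gained ['N961Q', 'D409M', 'Q760H'] -> total ['C454F', 'D409M', 'N961Q', 'Q760H', 'R626H', 'Y603A']
At Lambda: gained ['E932T', 'C922K', 'E292I'] -> total ['C454F', 'C922K', 'D409M', 'E292I', 'E932T', 'N961Q', 'Q760H', 'R626H', 'Y603A']
At Kappa: gained ['E969M'] -> total ['C454F', 'C922K', 'D409M', 'E292I', 'E932T', 'E969M', 'N961Q', 'Q760H', 'R626H', 'Y603A']

Answer: C454F,C922K,D409M,E292I,E932T,E969M,N961Q,Q760H,R626H,Y603A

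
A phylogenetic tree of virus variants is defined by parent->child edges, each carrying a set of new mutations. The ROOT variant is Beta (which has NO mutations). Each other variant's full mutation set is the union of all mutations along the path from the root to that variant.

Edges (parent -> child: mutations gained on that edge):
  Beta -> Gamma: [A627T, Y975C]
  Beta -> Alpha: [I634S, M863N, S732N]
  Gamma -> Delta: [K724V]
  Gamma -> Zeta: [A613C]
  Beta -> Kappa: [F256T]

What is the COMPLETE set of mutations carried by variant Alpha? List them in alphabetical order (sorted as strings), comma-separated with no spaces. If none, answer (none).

Answer: I634S,M863N,S732N

Derivation:
At Beta: gained [] -> total []
At Alpha: gained ['I634S', 'M863N', 'S732N'] -> total ['I634S', 'M863N', 'S732N']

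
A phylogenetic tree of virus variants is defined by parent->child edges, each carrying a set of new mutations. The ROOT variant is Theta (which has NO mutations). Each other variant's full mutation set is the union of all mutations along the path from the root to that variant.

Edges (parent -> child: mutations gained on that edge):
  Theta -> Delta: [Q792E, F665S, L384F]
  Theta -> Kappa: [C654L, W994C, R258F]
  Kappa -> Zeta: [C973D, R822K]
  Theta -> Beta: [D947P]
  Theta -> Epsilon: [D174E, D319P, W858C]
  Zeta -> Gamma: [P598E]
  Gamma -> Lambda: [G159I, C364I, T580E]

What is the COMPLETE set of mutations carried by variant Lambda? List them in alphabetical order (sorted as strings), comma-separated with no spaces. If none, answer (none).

Answer: C364I,C654L,C973D,G159I,P598E,R258F,R822K,T580E,W994C

Derivation:
At Theta: gained [] -> total []
At Kappa: gained ['C654L', 'W994C', 'R258F'] -> total ['C654L', 'R258F', 'W994C']
At Zeta: gained ['C973D', 'R822K'] -> total ['C654L', 'C973D', 'R258F', 'R822K', 'W994C']
At Gamma: gained ['P598E'] -> total ['C654L', 'C973D', 'P598E', 'R258F', 'R822K', 'W994C']
At Lambda: gained ['G159I', 'C364I', 'T580E'] -> total ['C364I', 'C654L', 'C973D', 'G159I', 'P598E', 'R258F', 'R822K', 'T580E', 'W994C']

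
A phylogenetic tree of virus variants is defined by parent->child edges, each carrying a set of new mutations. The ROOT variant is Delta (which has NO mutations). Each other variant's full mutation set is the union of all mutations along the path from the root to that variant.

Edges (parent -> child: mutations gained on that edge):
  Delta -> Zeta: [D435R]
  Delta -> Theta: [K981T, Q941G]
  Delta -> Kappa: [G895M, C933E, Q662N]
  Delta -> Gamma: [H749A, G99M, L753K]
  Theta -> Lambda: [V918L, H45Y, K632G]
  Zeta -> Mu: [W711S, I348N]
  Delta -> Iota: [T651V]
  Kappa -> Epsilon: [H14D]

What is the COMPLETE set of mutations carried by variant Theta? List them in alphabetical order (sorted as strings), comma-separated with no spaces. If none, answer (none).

Answer: K981T,Q941G

Derivation:
At Delta: gained [] -> total []
At Theta: gained ['K981T', 'Q941G'] -> total ['K981T', 'Q941G']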